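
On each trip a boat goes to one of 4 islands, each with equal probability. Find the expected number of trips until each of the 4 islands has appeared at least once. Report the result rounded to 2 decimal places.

8.33

The wait to go from k to k+1 distinct islands is geometric with mean 4/(4-k).
E[T] = 4/4 + 4/3 + 4/2 + 4/1 = 4·H_{4}.
H_{4} = 2.083, so E[T] = 8.333.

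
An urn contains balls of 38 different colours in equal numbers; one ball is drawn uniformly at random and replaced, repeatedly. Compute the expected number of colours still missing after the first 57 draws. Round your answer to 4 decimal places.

8.3103

For each colour, P(unseen after 57) = (37/38)^57 = 0.21869.
By linearity of expectation, E[unseen] = 38·(37/38)^57 = 8.31030.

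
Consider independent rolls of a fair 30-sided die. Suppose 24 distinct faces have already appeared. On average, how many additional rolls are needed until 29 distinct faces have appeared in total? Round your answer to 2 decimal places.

The wait to go from k to k+1 distinct faces is geometric with mean 30/(30-k).
Sum over k = 24,...,28: E = 30/6 + 30/5 + 30/4 + 30/3 + 30/2 = 43.500.

43.50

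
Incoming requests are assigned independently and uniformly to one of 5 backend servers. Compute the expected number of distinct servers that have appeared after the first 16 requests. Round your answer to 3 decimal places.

4.859

For each server, P(seen in 16 requests) = 1 - (4/5)^16 = 0.9719.
By linearity of expectation, E[distinct seen] = 5·(1 - (4/5)^16) = 4.8593.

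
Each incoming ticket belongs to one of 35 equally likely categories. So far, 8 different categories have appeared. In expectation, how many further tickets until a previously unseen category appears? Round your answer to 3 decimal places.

1.296

Each ticket yields a new category with probability (35-8)/35 = 27/35, so the wait is geometric with mean 35/27.
E = 35/27 = 1.2963.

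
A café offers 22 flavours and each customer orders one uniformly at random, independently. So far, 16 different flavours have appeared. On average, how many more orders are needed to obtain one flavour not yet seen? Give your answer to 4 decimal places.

Each order yields a new flavour with probability (22-16)/22 = 6/22, so the wait is geometric with mean 22/6.
E = 22/6 = 3.66667.

3.6667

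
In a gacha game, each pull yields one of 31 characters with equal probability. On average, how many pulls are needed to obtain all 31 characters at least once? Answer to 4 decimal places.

124.8446

The wait to go from k to k+1 distinct characters is geometric with mean 31/(31-k).
E[T] = 31/31 + 31/30 + 31/29 + ... + 31/2 + 31/1 = 31·H_{31}.
H_{31} = 4.02725, so E[T] = 124.84460.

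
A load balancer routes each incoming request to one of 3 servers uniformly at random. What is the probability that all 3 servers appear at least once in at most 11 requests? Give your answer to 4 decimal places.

By inclusion–exclusion over which servers are missing,
P(all seen) = Σ_{j=0}^{3} (-1)^j C(3,j)((3-j)/3)^11
= 1.00000 - 0.03468 + 0.00002 - 0.00000
= 0.96533.

0.9653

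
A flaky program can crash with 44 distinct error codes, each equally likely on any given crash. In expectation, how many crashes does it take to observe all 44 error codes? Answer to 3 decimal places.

After k distinct error codes have appeared, the next crash gives a new one with probability (44-k)/44, so the expected wait for the (k+1)-th is 44/(44-k).
E[T] = 44/44 + 44/43 + 44/42 + ... + 44/2 + 44/1 = 44·H_{44}.
H_{44} = 4.3727, so E[T] = 192.3999.

192.400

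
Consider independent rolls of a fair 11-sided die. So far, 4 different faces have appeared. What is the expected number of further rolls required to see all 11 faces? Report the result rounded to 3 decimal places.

The wait to go from k to k+1 distinct faces is geometric with mean 11/(11-k).
Sum over k = 4,...,10: E = 11/7 + 11/6 + 11/5 + ... + 11/2 + 11/1 = 28.5214.

28.521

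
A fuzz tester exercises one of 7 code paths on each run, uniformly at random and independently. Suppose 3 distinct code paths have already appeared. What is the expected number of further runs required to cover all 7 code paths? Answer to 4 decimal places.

14.5833

From k distinct to k+1 distinct takes on average 7/(7-k) runs.
Sum over k = 3,...,6: E = 7/4 + 7/3 + 7/2 + 7/1 = 14.58333.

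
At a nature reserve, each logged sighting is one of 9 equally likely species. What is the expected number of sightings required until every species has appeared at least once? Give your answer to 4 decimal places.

25.4607

After k distinct species have appeared, the next sighting gives a new one with probability (9-k)/9, so the expected wait for the (k+1)-th is 9/(9-k).
E[T] = 9/9 + 9/8 + 9/7 + ... + 9/2 + 9/1 = 9·H_{9}.
H_{9} = 2.82897, so E[T] = 25.46071.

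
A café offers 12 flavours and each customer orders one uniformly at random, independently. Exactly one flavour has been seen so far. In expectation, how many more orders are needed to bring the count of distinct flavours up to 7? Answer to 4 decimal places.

With k distinct flavours already seen, the next new one takes an expected 12/(12-k) orders.
Sum over k = 1,...,6: E = 12/11 + 12/10 + 12/9 + 12/8 + 12/7 + 12/6 = 8.83853.

8.8385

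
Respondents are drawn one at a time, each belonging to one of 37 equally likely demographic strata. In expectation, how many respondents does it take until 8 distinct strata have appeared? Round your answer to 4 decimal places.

8.8775

Going from k to k+1 distinct takes a geometric number of respondents with mean 37/(37-k).
Sum over k = 0,...,7: E = 37/37 + 37/36 + 37/35 + ... + 37/31 + 37/30 = 8.87750.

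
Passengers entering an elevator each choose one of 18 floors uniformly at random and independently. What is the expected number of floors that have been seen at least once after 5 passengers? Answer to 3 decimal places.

For each floor, P(seen in 5 passengers) = 1 - (17/18)^5 = 0.2486.
By linearity of expectation, E[distinct seen] = 18·(1 - (17/18)^5) = 4.4745.

4.474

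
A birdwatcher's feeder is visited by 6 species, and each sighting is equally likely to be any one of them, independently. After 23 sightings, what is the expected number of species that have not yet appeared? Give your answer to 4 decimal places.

For each species, P(unseen after 23) = (5/6)^23 = 0.01509.
By linearity of expectation, E[unseen] = 6·(5/6)^23 = 0.09057.

0.0906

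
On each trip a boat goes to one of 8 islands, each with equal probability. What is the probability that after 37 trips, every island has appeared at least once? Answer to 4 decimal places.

Let A_i be the event that island i is missing after 37 trips. By inclusion–exclusion on the A_i,
P(all seen) = Σ_{j=0}^{8} (-1)^j C(8,j)((8-j)/8)^37
= 1.00000 - 0.05720 + 0.00067 - 0.00000 + 0.00000 - 0.00000 + 0.00000 - 0.00000 + 0.00000
= 0.94347.

0.9435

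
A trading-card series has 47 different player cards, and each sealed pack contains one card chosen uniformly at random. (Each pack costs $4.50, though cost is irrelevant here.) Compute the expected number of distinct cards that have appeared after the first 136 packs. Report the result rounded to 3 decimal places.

For each card, P(seen in 136 packs) = 1 - (46/47)^136 = 0.9463.
By linearity of expectation, E[distinct seen] = 47·(1 - (46/47)^136) = 44.4774.

44.477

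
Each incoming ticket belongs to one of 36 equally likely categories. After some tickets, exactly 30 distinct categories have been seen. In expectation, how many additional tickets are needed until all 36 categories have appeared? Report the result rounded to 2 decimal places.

88.20

With k distinct categories already seen, the next new one takes an expected 36/(36-k) tickets.
Sum over k = 30,...,35: E = 36/6 + 36/5 + 36/4 + 36/3 + 36/2 + 36/1 = 88.200.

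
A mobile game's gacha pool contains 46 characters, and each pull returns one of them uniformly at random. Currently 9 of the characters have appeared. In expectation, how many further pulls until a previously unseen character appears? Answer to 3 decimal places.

1.243

Each pull yields a new character with probability (46-9)/46 = 37/46, so the wait is geometric with mean 46/37.
E = 46/37 = 1.2432.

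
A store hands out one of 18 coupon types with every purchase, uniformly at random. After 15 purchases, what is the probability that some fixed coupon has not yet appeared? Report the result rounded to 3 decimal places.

On each purchase the fixed coupon fails to appear with probability 17/18.
P(still missing after 15) = (17/18)^15 = 0.4243.

0.424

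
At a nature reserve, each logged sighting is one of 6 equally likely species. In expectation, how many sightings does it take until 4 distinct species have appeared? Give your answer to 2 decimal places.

5.70

Going from k to k+1 distinct takes a geometric number of sightings with mean 6/(6-k).
Sum over k = 0,...,3: E = 6/6 + 6/5 + 6/4 + 6/3 = 5.700.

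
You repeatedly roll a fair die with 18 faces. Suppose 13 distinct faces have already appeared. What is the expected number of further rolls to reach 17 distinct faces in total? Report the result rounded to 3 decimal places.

23.100

With k distinct faces already seen, the next new one takes an expected 18/(18-k) rolls.
Sum over k = 13,...,16: E = 18/5 + 18/4 + 18/3 + 18/2 = 23.1000.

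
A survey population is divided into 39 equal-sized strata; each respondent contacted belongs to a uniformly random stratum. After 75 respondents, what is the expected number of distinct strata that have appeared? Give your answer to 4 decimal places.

33.4411

For each stratum, P(seen in 75 respondents) = 1 - (38/39)^75 = 0.85746.
By linearity of expectation, E[distinct seen] = 39·(1 - (38/39)^75) = 33.44110.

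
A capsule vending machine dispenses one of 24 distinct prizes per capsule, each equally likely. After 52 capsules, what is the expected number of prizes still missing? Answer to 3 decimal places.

For each prize, P(unseen after 52) = (23/24)^52 = 0.1094.
By linearity of expectation, E[unseen] = 24·(23/24)^52 = 2.6247.

2.625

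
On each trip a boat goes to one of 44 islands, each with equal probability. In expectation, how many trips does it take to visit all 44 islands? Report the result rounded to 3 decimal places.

After k distinct islands have appeared, the next trip gives a new one with probability (44-k)/44, so the expected wait for the (k+1)-th is 44/(44-k).
E[T] = 44/44 + 44/43 + 44/42 + ... + 44/2 + 44/1 = 44·H_{44}.
H_{44} = 4.3727, so E[T] = 192.3999.

192.400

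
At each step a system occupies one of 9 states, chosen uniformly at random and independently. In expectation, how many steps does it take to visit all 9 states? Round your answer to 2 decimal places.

The wait to go from k to k+1 distinct states is geometric with mean 9/(9-k).
E[T] = 9/9 + 9/8 + 9/7 + ... + 9/2 + 9/1 = 9·H_{9}.
H_{9} = 2.829, so E[T] = 25.461.

25.46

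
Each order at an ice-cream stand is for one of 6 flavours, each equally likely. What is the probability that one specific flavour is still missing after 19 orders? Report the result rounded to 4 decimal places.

On each order the fixed flavour fails to appear with probability 5/6.
P(still missing after 19) = (5/6)^19 = 0.03130.

0.0313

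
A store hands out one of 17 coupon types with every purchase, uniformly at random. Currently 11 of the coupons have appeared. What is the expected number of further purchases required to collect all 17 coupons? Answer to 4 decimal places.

With k distinct coupons already seen, the next new one takes an expected 17/(17-k) purchases.
Sum over k = 11,...,16: E = 17/6 + 17/5 + 17/4 + 17/3 + 17/2 + 17/1 = 41.65000.

41.6500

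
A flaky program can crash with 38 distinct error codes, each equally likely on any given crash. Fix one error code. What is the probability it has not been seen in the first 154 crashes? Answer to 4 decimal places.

Each crash misses the fixed error code with probability (38-1)/38 = 37/38, independently.
P(still missing after 154) = (37/38)^154 = 0.01646.

0.0165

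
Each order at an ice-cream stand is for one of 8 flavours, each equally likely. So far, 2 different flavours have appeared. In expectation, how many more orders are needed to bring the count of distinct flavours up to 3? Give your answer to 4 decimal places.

The wait to go from k to k+1 distinct flavours is geometric with mean 8/(8-k).
Only the k = 2 term is needed: E = 8/6 = 1.33333.

1.3333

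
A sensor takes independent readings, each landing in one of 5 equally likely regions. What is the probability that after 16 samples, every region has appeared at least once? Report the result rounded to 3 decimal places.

Let A_i be the event that region i is missing after 16 samples. By inclusion–exclusion on the A_i,
P(all seen) = Σ_{j=0}^{5} (-1)^j C(5,j)((5-j)/5)^16
= 1.0000 - 0.1407 + 0.0028 - 0.0000 + 0.0000 - 0.0000
= 0.8621.

0.862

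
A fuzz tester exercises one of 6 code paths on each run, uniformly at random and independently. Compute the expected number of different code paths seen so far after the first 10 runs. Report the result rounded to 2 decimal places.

For each code path, P(seen in 10 runs) = 1 - (5/6)^10 = 0.838.
By linearity of expectation, E[distinct seen] = 6·(1 - (5/6)^10) = 5.031.

5.03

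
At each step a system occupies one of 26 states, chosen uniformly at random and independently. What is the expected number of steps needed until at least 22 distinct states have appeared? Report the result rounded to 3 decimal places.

46.048

With k distinct states already seen, the next new one arrives after an expected 26/(26-k) steps.
Sum over k = 0,...,21: E = 26/26 + 26/25 + 26/24 + ... + 26/6 + 26/5 = 46.0482.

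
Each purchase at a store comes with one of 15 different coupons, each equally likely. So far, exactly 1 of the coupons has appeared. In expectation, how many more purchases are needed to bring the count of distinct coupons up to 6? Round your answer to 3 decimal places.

6.339

From k distinct to k+1 distinct takes on average 15/(15-k) purchases.
Sum over k = 1,...,5: E = 15/14 + 15/13 + 15/12 + 15/11 + 15/10 = 6.3389.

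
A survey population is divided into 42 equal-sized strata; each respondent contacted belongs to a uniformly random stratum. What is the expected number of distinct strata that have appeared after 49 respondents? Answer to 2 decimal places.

For each stratum, P(seen in 49 respondents) = 1 - (41/42)^49 = 0.693.
By linearity of expectation, E[distinct seen] = 42·(1 - (41/42)^49) = 29.104.

29.10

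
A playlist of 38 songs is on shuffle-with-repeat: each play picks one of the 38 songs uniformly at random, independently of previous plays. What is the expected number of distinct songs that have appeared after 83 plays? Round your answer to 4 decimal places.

For each song, P(seen in 83 plays) = 1 - (37/38)^83 = 0.89068.
By linearity of expectation, E[distinct seen] = 38·(1 - (37/38)^83) = 33.84579.

33.8458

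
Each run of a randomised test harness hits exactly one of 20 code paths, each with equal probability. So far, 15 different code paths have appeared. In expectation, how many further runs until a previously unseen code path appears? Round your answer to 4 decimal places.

4.0000

The number of runs until the next new code path is geometric with success probability 5/20, so its mean is 20/5.
E = 20/5 = 4.00000.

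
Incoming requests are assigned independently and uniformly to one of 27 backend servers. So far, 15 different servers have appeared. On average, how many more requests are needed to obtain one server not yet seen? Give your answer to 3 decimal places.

2.250

Each request yields a new server with probability (27-15)/27 = 12/27, so the wait is geometric with mean 27/12.
E = 27/12 = 2.2500.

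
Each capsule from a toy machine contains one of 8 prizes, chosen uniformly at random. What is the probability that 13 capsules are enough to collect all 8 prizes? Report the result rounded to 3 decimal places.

Let A_i be the event that prize i is missing after 13 capsules. By inclusion–exclusion on the A_i,
P(all seen) = Σ_{j=0}^{8} (-1)^j C(8,j)((8-j)/8)^13
= 1.0000 - 1.4099 + 0.6652 - 0.1243 + 0.0085 - 0.0002 + 0.0000 - 0.0000 + 0.0000
= 0.1393.

0.139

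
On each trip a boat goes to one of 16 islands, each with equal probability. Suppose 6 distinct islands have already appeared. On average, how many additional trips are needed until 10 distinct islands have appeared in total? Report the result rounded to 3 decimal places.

7.663

The wait to go from k to k+1 distinct islands is geometric with mean 16/(16-k).
Sum over k = 6,...,9: E = 16/10 + 16/9 + 16/8 + 16/7 = 7.6635.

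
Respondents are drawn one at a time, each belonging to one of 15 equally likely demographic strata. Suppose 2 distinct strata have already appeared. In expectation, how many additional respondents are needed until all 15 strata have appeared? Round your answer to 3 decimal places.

47.702

From k distinct to k+1 distinct takes on average 15/(15-k) respondents.
Sum over k = 2,...,14: E = 15/13 + 15/12 + 15/11 + ... + 15/2 + 15/1 = 47.7020.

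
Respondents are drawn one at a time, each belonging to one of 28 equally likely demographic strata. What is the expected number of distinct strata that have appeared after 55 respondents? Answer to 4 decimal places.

For each stratum, P(seen in 55 respondents) = 1 - (27/28)^55 = 0.86469.
By linearity of expectation, E[distinct seen] = 28·(1 - (27/28)^55) = 24.21145.

24.2114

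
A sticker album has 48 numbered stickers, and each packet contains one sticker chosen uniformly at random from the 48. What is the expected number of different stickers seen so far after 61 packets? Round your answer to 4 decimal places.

For each sticker, P(seen in 61 packets) = 1 - (47/48)^61 = 0.72314.
By linearity of expectation, E[distinct seen] = 48·(1 - (47/48)^61) = 34.71091.

34.7109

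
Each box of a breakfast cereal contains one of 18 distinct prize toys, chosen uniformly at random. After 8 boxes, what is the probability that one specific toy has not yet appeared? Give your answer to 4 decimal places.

0.6330

On each box the fixed toy fails to appear with probability 17/18.
P(still missing after 8) = (17/18)^8 = 0.63301.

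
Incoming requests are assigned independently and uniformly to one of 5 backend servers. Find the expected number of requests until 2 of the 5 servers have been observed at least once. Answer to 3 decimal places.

Going from k to k+1 distinct takes a geometric number of requests with mean 5/(5-k).
Sum over k = 0,...,1: E = 5/5 + 5/4 = 2.2500.

2.250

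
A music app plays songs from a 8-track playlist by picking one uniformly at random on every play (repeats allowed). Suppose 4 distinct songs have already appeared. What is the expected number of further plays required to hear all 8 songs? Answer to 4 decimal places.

From k distinct to k+1 distinct takes on average 8/(8-k) plays.
Sum over k = 4,...,7: E = 8/4 + 8/3 + 8/2 + 8/1 = 16.66667.

16.6667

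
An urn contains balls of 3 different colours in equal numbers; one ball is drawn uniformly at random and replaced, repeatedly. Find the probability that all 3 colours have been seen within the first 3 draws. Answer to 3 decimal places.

0.222

Let A_i be the event that colour i is missing after 3 draws. By inclusion–exclusion on the A_i,
P(all seen) = Σ_{j=0}^{3} (-1)^j C(3,j)((3-j)/3)^3
= 1.0000 - 0.8889 + 0.1111 - 0.0000
= 0.2222.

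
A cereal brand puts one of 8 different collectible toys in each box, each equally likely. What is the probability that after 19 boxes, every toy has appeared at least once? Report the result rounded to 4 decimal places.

0.4783

Let A_i be the event that toy i is missing after 19 boxes. By inclusion–exclusion on the A_i,
P(all seen) = Σ_{j=0}^{8} (-1)^j C(8,j)((8-j)/8)^19
= 1.00000 - 0.63277 + 0.11839 - 0.00741 + 0.00013 - 0.00000 + 0.00000 - 0.00000 + 0.00000
= 0.47835.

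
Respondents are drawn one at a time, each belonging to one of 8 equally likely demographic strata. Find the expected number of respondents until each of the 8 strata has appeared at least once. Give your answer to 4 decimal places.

21.7429

The wait to go from k to k+1 distinct strata is geometric with mean 8/(8-k).
E[T] = 8/8 + 8/7 + 8/6 + ... + 8/2 + 8/1 = 8·H_{8}.
H_{8} = 2.71786, so E[T] = 21.74286.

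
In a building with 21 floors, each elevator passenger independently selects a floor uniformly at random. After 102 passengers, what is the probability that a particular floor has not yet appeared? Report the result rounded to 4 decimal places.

0.0069

Each passenger misses the fixed floor with probability (21-1)/21 = 20/21, independently.
P(still missing after 102) = (20/21)^102 = 0.00690.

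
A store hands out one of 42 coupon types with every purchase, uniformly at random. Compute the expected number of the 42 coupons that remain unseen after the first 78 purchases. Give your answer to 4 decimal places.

6.4113

For each coupon, P(unseen after 78) = (41/42)^78 = 0.15265.
By linearity of expectation, E[unseen] = 42·(41/42)^78 = 6.41129.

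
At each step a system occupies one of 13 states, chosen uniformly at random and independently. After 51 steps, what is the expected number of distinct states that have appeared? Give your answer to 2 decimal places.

For each state, P(seen in 51 steps) = 1 - (12/13)^51 = 0.983.
By linearity of expectation, E[distinct seen] = 13·(1 - (12/13)^51) = 12.781.

12.78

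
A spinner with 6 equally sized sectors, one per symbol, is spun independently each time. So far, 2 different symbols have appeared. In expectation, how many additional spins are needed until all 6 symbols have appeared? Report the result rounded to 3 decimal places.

12.500

With k distinct symbols already seen, the next new one takes an expected 6/(6-k) spins.
Sum over k = 2,...,5: E = 6/4 + 6/3 + 6/2 + 6/1 = 12.5000.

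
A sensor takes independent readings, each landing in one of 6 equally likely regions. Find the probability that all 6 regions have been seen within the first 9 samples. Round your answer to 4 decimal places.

0.1890

By inclusion–exclusion over which regions are missing,
P(all seen) = Σ_{j=0}^{6} (-1)^j C(6,j)((6-j)/6)^9
= 1.00000 - 1.16284 + 0.39018 - 0.03906 + 0.00076 - 0.00000 + 0.00000
= 0.18904.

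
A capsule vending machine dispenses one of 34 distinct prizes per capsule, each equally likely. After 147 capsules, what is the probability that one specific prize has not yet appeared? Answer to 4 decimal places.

Each capsule misses the fixed prize with probability (34-1)/34 = 33/34, independently.
P(still missing after 147) = (33/34)^147 = 0.01242.

0.0124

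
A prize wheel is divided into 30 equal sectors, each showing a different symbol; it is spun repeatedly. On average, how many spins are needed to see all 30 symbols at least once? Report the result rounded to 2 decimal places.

119.85

The wait to go from k to k+1 distinct symbols is geometric with mean 30/(30-k).
E[T] = 30/30 + 30/29 + 30/28 + ... + 30/2 + 30/1 = 30·H_{30}.
H_{30} = 3.995, so E[T] = 119.850.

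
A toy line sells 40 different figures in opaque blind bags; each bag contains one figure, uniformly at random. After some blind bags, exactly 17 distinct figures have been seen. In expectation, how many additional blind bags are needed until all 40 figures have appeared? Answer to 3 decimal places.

With k distinct figures already seen, the next new one takes an expected 40/(40-k) blind bags.
Sum over k = 17,...,39: E = 40/23 + 40/22 + 40/21 + ... + 40/2 + 40/1 = 149.3717.

149.372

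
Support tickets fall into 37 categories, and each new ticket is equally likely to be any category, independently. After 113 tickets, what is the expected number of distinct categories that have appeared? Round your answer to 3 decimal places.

For each category, P(seen in 113 tickets) = 1 - (36/37)^113 = 0.9548.
By linearity of expectation, E[distinct seen] = 37·(1 - (36/37)^113) = 35.3266.

35.327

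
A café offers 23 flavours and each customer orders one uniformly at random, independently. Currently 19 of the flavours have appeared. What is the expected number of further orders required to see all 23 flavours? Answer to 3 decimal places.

47.917

The wait to go from k to k+1 distinct flavours is geometric with mean 23/(23-k).
Sum over k = 19,...,22: E = 23/4 + 23/3 + 23/2 + 23/1 = 47.9167.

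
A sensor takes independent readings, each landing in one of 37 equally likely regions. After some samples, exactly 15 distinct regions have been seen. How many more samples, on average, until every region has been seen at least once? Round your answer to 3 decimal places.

With k distinct regions already seen, the next new one takes an expected 37/(37-k) samples.
Sum over k = 15,...,36: E = 37/22 + 37/21 + 37/20 + ... + 37/2 + 37/1 = 136.5601.

136.560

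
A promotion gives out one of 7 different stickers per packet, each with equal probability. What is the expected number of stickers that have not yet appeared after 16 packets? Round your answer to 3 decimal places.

For each sticker, P(unseen after 16) = (6/7)^16 = 0.0849.
By linearity of expectation, E[unseen] = 7·(6/7)^16 = 0.5942.

0.594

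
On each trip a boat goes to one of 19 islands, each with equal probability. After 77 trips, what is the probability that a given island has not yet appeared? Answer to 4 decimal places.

Each trip misses the fixed island with probability (19-1)/19 = 18/19, independently.
P(still missing after 77) = (18/19)^77 = 0.01556.

0.0156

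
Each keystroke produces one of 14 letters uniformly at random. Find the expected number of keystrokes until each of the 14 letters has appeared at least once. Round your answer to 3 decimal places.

After k distinct letters have appeared, the next keystroke gives a new one with probability (14-k)/14, so the expected wait for the (k+1)-th is 14/(14-k).
E[T] = 14/14 + 14/13 + 14/12 + ... + 14/2 + 14/1 = 14·H_{14}.
H_{14} = 3.2516, so E[T] = 45.5219.

45.522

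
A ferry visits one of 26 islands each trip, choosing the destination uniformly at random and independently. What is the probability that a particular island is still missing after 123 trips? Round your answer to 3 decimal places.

0.008

On each trip the fixed island fails to appear with probability 25/26.
P(still missing after 123) = (25/26)^123 = 0.0080.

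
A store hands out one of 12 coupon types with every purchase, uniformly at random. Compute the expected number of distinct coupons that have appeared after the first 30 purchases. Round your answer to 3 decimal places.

For each coupon, P(seen in 30 purchases) = 1 - (11/12)^30 = 0.9265.
By linearity of expectation, E[distinct seen] = 12·(1 - (11/12)^30) = 11.1179.

11.118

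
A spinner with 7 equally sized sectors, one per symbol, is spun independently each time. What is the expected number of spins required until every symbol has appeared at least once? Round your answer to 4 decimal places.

Split into phases: going from k distinct to k+1 distinct takes on average 7/(7-k) spins.
E[T] = 7/7 + 7/6 + 7/5 + ... + 7/2 + 7/1 = 7·H_{7}.
H_{7} = 2.59286, so E[T] = 18.15000.

18.1500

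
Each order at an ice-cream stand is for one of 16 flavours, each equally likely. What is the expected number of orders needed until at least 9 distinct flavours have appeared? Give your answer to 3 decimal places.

With k distinct flavours already seen, the next new one arrives after an expected 16/(16-k) orders.
Sum over k = 0,...,8: E = 16/16 + 16/15 + 16/14 + ... + 16/9 + 16/8 = 12.6059.

12.606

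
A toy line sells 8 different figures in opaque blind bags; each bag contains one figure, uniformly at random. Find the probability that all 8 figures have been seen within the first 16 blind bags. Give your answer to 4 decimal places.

0.3068

Let A_i be the event that figure i is missing after 16 blind bags. By inclusion–exclusion on the A_i,
P(all seen) = Σ_{j=0}^{8} (-1)^j C(8,j)((8-j)/8)^16
= 1.00000 - 0.94454 + 0.28063 - 0.03036 + 0.00107 - 0.00001 + 0.00000 - 0.00000 + 0.00000
= 0.30680.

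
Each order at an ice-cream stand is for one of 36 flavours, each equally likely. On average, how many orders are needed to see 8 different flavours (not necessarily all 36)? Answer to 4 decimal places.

Going from k to k+1 distinct takes a geometric number of orders with mean 36/(36-k).
Sum over k = 0,...,7: E = 36/36 + 36/35 + 36/34 + ... + 36/30 + 36/29 = 8.90597.

8.9060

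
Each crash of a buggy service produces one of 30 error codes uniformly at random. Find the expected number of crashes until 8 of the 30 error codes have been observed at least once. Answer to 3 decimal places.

9.125

With k distinct error codes already seen, the next new one arrives after an expected 30/(30-k) crashes.
Sum over k = 0,...,7: E = 30/30 + 30/29 + 30/28 + ... + 30/24 + 30/23 = 9.1252.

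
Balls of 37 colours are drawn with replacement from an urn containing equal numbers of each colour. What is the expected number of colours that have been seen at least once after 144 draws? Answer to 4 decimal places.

36.2843

For each colour, P(seen in 144 draws) = 1 - (36/37)^144 = 0.98066.
By linearity of expectation, E[distinct seen] = 37·(1 - (36/37)^144) = 36.28433.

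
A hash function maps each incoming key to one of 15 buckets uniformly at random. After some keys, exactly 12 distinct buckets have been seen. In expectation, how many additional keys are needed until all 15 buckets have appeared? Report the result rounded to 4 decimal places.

27.5000

The wait to go from k to k+1 distinct buckets is geometric with mean 15/(15-k).
Sum over k = 12,...,14: E = 15/3 + 15/2 + 15/1 = 27.50000.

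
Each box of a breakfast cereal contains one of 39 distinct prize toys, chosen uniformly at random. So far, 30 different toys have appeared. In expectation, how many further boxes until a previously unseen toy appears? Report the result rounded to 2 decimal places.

4.33

The number of boxes until the next new toy is geometric with success probability 9/39, so its mean is 39/9.
E = 39/9 = 4.333.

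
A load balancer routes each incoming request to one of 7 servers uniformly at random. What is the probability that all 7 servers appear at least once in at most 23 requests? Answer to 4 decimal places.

By inclusion–exclusion over which servers are missing,
P(all seen) = Σ_{j=0}^{7} (-1)^j C(7,j)((7-j)/7)^23
= 1.00000 - 0.20199 + 0.00915 - 0.00009 + 0.00000 - 0.00000 + 0.00000 - 0.00000
= 0.80707.

0.8071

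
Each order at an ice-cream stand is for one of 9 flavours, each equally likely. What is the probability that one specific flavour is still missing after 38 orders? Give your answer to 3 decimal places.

0.011

Each order misses the fixed flavour with probability (9-1)/9 = 8/9, independently.
P(still missing after 38) = (8/9)^38 = 0.0114.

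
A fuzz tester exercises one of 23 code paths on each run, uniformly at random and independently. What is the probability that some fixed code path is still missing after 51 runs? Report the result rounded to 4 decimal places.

Each run misses the fixed code path with probability (23-1)/23 = 22/23, independently.
P(still missing after 51) = (22/23)^51 = 0.10362.

0.1036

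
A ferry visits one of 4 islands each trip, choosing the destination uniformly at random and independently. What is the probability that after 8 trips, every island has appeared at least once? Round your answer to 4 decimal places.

0.6229

By inclusion–exclusion over which islands are missing,
P(all seen) = Σ_{j=0}^{4} (-1)^j C(4,j)((4-j)/4)^8
= 1.00000 - 0.40045 + 0.02344 - 0.00006 + 0.00000
= 0.62292.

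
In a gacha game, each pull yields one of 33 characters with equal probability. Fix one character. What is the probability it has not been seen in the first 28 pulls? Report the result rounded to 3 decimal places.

0.422

Each pull misses the fixed character with probability (33-1)/33 = 32/33, independently.
P(still missing after 28) = (32/33)^28 = 0.4225.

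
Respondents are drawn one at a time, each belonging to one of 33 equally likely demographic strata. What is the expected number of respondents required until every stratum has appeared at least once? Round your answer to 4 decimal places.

After k distinct strata have appeared, the next respondent gives a new one with probability (33-k)/33, so the expected wait for the (k+1)-th is 33/(33-k).
E[T] = 33/33 + 33/32 + 33/31 + ... + 33/2 + 33/1 = 33·H_{33}.
H_{33} = 4.08880, so E[T] = 134.93034.

134.9303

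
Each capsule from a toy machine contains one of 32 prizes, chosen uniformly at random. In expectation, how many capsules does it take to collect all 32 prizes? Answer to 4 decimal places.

Split into phases: going from k distinct to k+1 distinct takes on average 32/(32-k) capsules.
E[T] = 32/32 + 32/31 + 32/30 + ... + 32/2 + 32/1 = 32·H_{32}.
H_{32} = 4.05850, so E[T] = 129.87185.

129.8718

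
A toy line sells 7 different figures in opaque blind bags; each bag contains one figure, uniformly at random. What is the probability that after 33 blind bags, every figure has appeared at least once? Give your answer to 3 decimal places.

By inclusion–exclusion over which figures are missing,
P(all seen) = Σ_{j=0}^{7} (-1)^j C(7,j)((7-j)/7)^33
= 1.0000 - 0.0432 + 0.0003 - 0.0000 + 0.0000 - 0.0000 + 0.0000 - 0.0000
= 0.9571.

0.957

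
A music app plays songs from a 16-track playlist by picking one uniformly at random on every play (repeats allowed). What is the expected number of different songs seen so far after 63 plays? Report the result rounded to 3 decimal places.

15.726

For each song, P(seen in 63 plays) = 1 - (15/16)^63 = 0.9829.
By linearity of expectation, E[distinct seen] = 16·(1 - (15/16)^63) = 15.7256.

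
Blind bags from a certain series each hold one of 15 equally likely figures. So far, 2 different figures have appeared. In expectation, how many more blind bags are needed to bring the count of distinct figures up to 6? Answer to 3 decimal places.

With k distinct figures already seen, the next new one takes an expected 15/(15-k) blind bags.
Sum over k = 2,...,5: E = 15/13 + 15/12 + 15/11 + 15/10 = 5.2675.

5.267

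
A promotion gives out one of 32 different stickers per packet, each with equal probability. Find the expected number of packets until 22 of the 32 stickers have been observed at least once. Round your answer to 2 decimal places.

36.14

With k distinct stickers already seen, the next new one arrives after an expected 32/(32-k) packets.
Sum over k = 0,...,21: E = 32/32 + 32/31 + 32/30 + ... + 32/12 + 32/11 = 36.145.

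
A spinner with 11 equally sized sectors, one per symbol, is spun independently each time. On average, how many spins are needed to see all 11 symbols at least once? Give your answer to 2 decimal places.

33.22

The wait to go from k to k+1 distinct symbols is geometric with mean 11/(11-k).
E[T] = 11/11 + 11/10 + 11/9 + ... + 11/2 + 11/1 = 11·H_{11}.
H_{11} = 3.020, so E[T] = 33.219.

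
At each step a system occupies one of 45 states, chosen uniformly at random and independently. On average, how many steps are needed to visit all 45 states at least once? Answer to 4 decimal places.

197.7727

The wait to go from k to k+1 distinct states is geometric with mean 45/(45-k).
E[T] = 45/45 + 45/44 + 45/43 + ... + 45/2 + 45/1 = 45·H_{45}.
H_{45} = 4.39495, so E[T] = 197.77267.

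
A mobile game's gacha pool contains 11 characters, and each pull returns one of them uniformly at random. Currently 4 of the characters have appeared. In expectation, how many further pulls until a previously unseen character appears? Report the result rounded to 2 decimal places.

1.57

Each pull yields a new character with probability (11-4)/11 = 7/11, so the wait is geometric with mean 11/7.
E = 11/7 = 1.571.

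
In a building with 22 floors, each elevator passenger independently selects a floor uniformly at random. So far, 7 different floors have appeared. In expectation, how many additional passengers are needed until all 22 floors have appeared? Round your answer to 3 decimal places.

With k distinct floors already seen, the next new one takes an expected 22/(22-k) passengers.
Sum over k = 7,...,21: E = 22/15 + 22/14 + 22/13 + ... + 22/2 + 22/1 = 73.0010.

73.001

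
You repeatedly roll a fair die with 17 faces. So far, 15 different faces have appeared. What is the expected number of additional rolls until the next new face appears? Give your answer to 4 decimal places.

Each roll yields a new face with probability (17-15)/17 = 2/17, so the wait is geometric with mean 17/2.
E = 17/2 = 8.50000.

8.5000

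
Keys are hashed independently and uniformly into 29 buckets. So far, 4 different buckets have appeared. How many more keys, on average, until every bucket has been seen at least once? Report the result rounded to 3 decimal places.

110.663

The wait to go from k to k+1 distinct buckets is geometric with mean 29/(29-k).
Sum over k = 4,...,28: E = 29/25 + 29/24 + 29/23 + ... + 29/2 + 29/1 = 110.6628.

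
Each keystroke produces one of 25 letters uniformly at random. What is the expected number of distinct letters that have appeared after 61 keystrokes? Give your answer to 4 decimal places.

22.9275

For each letter, P(seen in 61 keystrokes) = 1 - (24/25)^61 = 0.91710.
By linearity of expectation, E[distinct seen] = 25·(1 - (24/25)^61) = 22.92754.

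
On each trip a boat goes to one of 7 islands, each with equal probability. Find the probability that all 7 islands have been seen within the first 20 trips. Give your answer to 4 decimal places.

0.7039

Let A_i be the event that island i is missing after 20 trips. By inclusion–exclusion on the A_i,
P(all seen) = Σ_{j=0}^{7} (-1)^j C(7,j)((7-j)/7)^20
= 1.00000 - 0.32075 + 0.02510 - 0.00048 + 0.00000 - 0.00000 + 0.00000 - 0.00000
= 0.70387.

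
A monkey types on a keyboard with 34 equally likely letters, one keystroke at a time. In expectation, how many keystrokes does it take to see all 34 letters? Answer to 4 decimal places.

The wait to go from k to k+1 distinct letters is geometric with mean 34/(34-k).
E[T] = 34/34 + 34/33 + 34/32 + ... + 34/2 + 34/1 = 34·H_{34}.
H_{34} = 4.11821, so E[T] = 140.01914.

140.0191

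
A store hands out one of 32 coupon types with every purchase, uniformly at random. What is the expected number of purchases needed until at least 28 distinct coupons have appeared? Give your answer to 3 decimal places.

With k distinct coupons already seen, the next new one arrives after an expected 32/(32-k) purchases.
Sum over k = 0,...,27: E = 32/32 + 32/31 + 32/30 + ... + 32/6 + 32/5 = 63.2052.

63.205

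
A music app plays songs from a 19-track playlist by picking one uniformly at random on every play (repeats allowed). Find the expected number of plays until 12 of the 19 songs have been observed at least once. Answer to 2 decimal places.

Going from k to k+1 distinct takes a geometric number of plays with mean 19/(19-k).
Sum over k = 0,...,11: E = 19/19 + 19/18 + 19/17 + ... + 19/9 + 19/8 = 18.143.

18.14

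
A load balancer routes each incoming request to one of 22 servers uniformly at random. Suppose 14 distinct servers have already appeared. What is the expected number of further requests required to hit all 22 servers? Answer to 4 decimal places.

The wait to go from k to k+1 distinct servers is geometric with mean 22/(22-k).
Sum over k = 14,...,21: E = 22/8 + 22/7 + 22/6 + ... + 22/2 + 22/1 = 59.79286.

59.7929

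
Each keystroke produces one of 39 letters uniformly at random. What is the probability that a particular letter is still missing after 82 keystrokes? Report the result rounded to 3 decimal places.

0.119

Each keystroke misses the fixed letter with probability (39-1)/39 = 38/39, independently.
P(still missing after 82) = (38/39)^82 = 0.1188.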